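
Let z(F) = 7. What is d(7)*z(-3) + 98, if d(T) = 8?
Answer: 154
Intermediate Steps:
d(7)*z(-3) + 98 = 8*7 + 98 = 56 + 98 = 154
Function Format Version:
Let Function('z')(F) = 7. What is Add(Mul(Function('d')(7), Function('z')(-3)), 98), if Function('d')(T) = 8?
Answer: 154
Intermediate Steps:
Add(Mul(Function('d')(7), Function('z')(-3)), 98) = Add(Mul(8, 7), 98) = Add(56, 98) = 154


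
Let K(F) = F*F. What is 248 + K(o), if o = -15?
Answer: 473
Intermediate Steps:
K(F) = F**2
248 + K(o) = 248 + (-15)**2 = 248 + 225 = 473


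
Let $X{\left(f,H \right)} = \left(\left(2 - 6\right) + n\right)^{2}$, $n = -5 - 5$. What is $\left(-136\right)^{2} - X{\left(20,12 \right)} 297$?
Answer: $-39716$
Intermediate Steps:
$n = -10$ ($n = -5 - 5 = -10$)
$X{\left(f,H \right)} = 196$ ($X{\left(f,H \right)} = \left(\left(2 - 6\right) - 10\right)^{2} = \left(-4 - 10\right)^{2} = \left(-14\right)^{2} = 196$)
$\left(-136\right)^{2} - X{\left(20,12 \right)} 297 = \left(-136\right)^{2} - 196 \cdot 297 = 18496 - 58212 = -39716$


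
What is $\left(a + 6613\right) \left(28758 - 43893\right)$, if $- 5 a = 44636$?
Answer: $35025417$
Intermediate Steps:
$a = - \frac{44636}{5}$ ($a = \left(- \frac{1}{5}\right) 44636 = - \frac{44636}{5} \approx -8927.2$)
$\left(a + 6613\right) \left(28758 - 43893\right) = \left(- \frac{44636}{5} + 6613\right) \left(28758 - 43893\right) = \left(- \frac{11571}{5}\right) \left(-15135\right) = 35025417$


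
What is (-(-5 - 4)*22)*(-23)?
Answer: -4554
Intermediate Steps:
(-(-5 - 4)*22)*(-23) = (-1*(-9)*22)*(-23) = (9*22)*(-23) = 198*(-23) = -4554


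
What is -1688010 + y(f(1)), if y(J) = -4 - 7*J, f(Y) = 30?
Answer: -1688224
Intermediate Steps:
-1688010 + y(f(1)) = -1688010 + (-4 - 7*30) = -1688010 + (-4 - 210) = -1688010 - 214 = -1688224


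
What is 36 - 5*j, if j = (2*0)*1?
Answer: 36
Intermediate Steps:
j = 0 (j = 0*1 = 0)
36 - 5*j = 36 - 5*0 = 36 + 0 = 36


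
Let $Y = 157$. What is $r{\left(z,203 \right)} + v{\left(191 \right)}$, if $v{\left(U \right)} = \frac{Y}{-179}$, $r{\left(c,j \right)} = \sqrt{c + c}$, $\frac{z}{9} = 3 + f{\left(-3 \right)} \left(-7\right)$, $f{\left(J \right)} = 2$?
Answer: $- \frac{157}{179} + 3 i \sqrt{22} \approx -0.8771 + 14.071 i$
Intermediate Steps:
$z = -99$ ($z = 9 \left(3 + 2 \left(-7\right)\right) = 9 \left(3 - 14\right) = 9 \left(-11\right) = -99$)
$r{\left(c,j \right)} = \sqrt{2} \sqrt{c}$ ($r{\left(c,j \right)} = \sqrt{2 c} = \sqrt{2} \sqrt{c}$)
$v{\left(U \right)} = - \frac{157}{179}$ ($v{\left(U \right)} = \frac{157}{-179} = 157 \left(- \frac{1}{179}\right) = - \frac{157}{179}$)
$r{\left(z,203 \right)} + v{\left(191 \right)} = \sqrt{2} \sqrt{-99} - \frac{157}{179} = \sqrt{2} \cdot 3 i \sqrt{11} - \frac{157}{179} = 3 i \sqrt{22} - \frac{157}{179} = - \frac{157}{179} + 3 i \sqrt{22}$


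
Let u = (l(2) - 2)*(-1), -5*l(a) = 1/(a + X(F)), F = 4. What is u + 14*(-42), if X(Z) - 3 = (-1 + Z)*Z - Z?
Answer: -38089/65 ≈ -585.98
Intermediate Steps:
X(Z) = 3 - Z + Z*(-1 + Z) (X(Z) = 3 + ((-1 + Z)*Z - Z) = 3 + (Z*(-1 + Z) - Z) = 3 + (-Z + Z*(-1 + Z)) = 3 - Z + Z*(-1 + Z))
l(a) = -1/(5*(11 + a)) (l(a) = -1/(5*(a + (3 + 4² - 2*4))) = -1/(5*(a + (3 + 16 - 8))) = -1/(5*(a + 11)) = -1/(5*(11 + a)))
u = 131/65 (u = (-1/(55 + 5*2) - 2)*(-1) = (-1/(55 + 10) - 2)*(-1) = (-1/65 - 2)*(-1) = -131/65*(-1) = 131/65 ≈ 2.0154)
u + 14*(-42) = 131/65 + 14*(-42) = 131/65 - 588 = -38089/65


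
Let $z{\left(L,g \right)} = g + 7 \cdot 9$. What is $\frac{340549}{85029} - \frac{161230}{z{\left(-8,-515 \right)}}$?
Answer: $\frac{6931576909}{19216554} \approx 360.71$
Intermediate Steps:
$z{\left(L,g \right)} = 63 + g$ ($z{\left(L,g \right)} = g + 63 = 63 + g$)
$\frac{340549}{85029} - \frac{161230}{z{\left(-8,-515 \right)}} = \frac{340549}{85029} - \frac{161230}{63 - 515} = 340549 \cdot \frac{1}{85029} - \frac{161230}{-452} = \frac{340549}{85029} - - \frac{80615}{226} = \frac{340549}{85029} + \frac{80615}{226} = \frac{6931576909}{19216554}$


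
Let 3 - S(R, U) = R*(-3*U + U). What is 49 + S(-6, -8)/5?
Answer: 344/5 ≈ 68.800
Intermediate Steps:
S(R, U) = 3 + 2*R*U (S(R, U) = 3 - R*(-3*U + U) = 3 - R*(-2*U) = 3 - (-2)*R*U = 3 + 2*R*U)
49 + S(-6, -8)/5 = 49 + (3 + 2*(-6)*(-8))/5 = 49 + (3 + 96)/5 = 49 + (⅕)*99 = 49 + 99/5 = 344/5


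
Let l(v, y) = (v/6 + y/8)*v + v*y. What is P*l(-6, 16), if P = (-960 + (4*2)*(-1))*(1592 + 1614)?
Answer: 316547616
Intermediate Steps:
l(v, y) = v*y + v*(v/6 + y/8) (l(v, y) = (v*(⅙) + y*(⅛))*v + v*y = (v/6 + y/8)*v + v*y = v*(v/6 + y/8) + v*y = v*y + v*(v/6 + y/8))
P = -3103408 (P = (-960 + 8*(-1))*3206 = (-960 - 8)*3206 = -968*3206 = -3103408)
P*l(-6, 16) = -387926*(-6)*(4*(-6) + 27*16)/3 = -387926*(-6)*(-24 + 432)/3 = -387926*(-6)*408/3 = -3103408*(-102) = 316547616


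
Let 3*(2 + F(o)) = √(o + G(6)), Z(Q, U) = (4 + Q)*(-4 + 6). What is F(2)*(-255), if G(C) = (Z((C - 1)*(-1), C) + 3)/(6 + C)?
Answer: 510 - 425*√3/6 ≈ 387.31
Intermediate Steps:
Z(Q, U) = 8 + 2*Q (Z(Q, U) = (4 + Q)*2 = 8 + 2*Q)
G(C) = (13 - 2*C)/(6 + C) (G(C) = ((8 + 2*((C - 1)*(-1))) + 3)/(6 + C) = ((8 + 2*((-1 + C)*(-1))) + 3)/(6 + C) = ((8 + 2*(1 - C)) + 3)/(6 + C) = ((8 + (2 - 2*C)) + 3)/(6 + C) = ((10 - 2*C) + 3)/(6 + C) = (13 - 2*C)/(6 + C))
F(o) = -2 + √(1/12 + o)/3 (F(o) = -2 + √(o + (13 - 2*6)/(6 + 6))/3 = -2 + √(o + (13 - 12)/12)/3 = -2 + √(o + (1/12)*1)/3 = -2 + √(o + 1/12)/3 = -2 + √(1/12 + o)/3)
F(2)*(-255) = (-2 + √(3 + 36*2)/18)*(-255) = (-2 + √(3 + 72)/18)*(-255) = (-2 + √75/18)*(-255) = (-2 + (5*√3)/18)*(-255) = (-2 + 5*√3/18)*(-255) = 510 - 425*√3/6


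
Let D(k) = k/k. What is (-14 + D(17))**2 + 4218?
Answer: 4387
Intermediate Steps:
D(k) = 1
(-14 + D(17))**2 + 4218 = (-14 + 1)**2 + 4218 = (-13)**2 + 4218 = 169 + 4218 = 4387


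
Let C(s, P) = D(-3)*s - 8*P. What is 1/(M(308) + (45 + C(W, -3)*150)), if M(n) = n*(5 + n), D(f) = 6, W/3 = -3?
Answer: 1/91949 ≈ 1.0876e-5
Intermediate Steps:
W = -9 (W = 3*(-3) = -9)
C(s, P) = -8*P + 6*s (C(s, P) = 6*s - 8*P = -8*P + 6*s)
1/(M(308) + (45 + C(W, -3)*150)) = 1/(308*(5 + 308) + (45 + (-8*(-3) + 6*(-9))*150)) = 1/(308*313 + (45 + (24 - 54)*150)) = 1/(96404 + (45 - 30*150)) = 1/(96404 + (45 - 4500)) = 1/(96404 - 4455) = 1/91949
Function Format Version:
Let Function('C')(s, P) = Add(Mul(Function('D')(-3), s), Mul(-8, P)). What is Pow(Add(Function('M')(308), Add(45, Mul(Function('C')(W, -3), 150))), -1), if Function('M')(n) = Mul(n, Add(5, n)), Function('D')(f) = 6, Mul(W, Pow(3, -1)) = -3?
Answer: Rational(1, 91949) ≈ 1.0876e-5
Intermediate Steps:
W = -9 (W = Mul(3, -3) = -9)
Function('C')(s, P) = Add(Mul(-8, P), Mul(6, s)) (Function('C')(s, P) = Add(Mul(6, s), Mul(-8, P)) = Add(Mul(-8, P), Mul(6, s)))
Pow(Add(Function('M')(308), Add(45, Mul(Function('C')(W, -3), 150))), -1) = Pow(Add(Mul(308, Add(5, 308)), Add(45, Mul(Add(Mul(-8, -3), Mul(6, -9)), 150))), -1) = Pow(Add(Mul(308, 313), Add(45, Mul(Add(24, -54), 150))), -1) = Pow(Add(96404, Add(45, Mul(-30, 150))), -1) = Pow(Add(96404, Add(45, -4500)), -1) = Pow(Add(96404, -4455), -1) = Pow(91949, -1) = Rational(1, 91949)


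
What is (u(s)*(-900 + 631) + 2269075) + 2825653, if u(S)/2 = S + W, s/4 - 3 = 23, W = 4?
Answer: 5036624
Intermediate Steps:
s = 104 (s = 12 + 4*23 = 12 + 92 = 104)
u(S) = 8 + 2*S (u(S) = 2*(S + 4) = 2*(4 + S) = 8 + 2*S)
(u(s)*(-900 + 631) + 2269075) + 2825653 = ((8 + 2*104)*(-900 + 631) + 2269075) + 2825653 = ((8 + 208)*(-269) + 2269075) + 2825653 = (216*(-269) + 2269075) + 2825653 = (-58104 + 2269075) + 2825653 = 2210971 + 2825653 = 5036624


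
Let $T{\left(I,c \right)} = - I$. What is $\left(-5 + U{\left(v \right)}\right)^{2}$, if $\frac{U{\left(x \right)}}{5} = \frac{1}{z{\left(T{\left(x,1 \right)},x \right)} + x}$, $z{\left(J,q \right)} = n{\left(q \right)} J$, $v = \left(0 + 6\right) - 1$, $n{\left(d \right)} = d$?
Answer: $\frac{441}{16} \approx 27.563$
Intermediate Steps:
$v = 5$ ($v = 6 - 1 = 5$)
$z{\left(J,q \right)} = J q$ ($z{\left(J,q \right)} = q J = J q$)
$U{\left(x \right)} = \frac{5}{x - x^{2}}$ ($U{\left(x \right)} = \frac{5}{- x x + x} = \frac{5}{- x^{2} + x} = \frac{5}{x - x^{2}}$)
$\left(-5 + U{\left(v \right)}\right)^{2} = \left(-5 + \frac{5}{5 \left(1 - 5\right)}\right)^{2} = \left(-5 + 5 \cdot \frac{1}{5} \frac{1}{1 - 5}\right)^{2} = \left(-5 + 5 \cdot \frac{1}{5} \frac{1}{-4}\right)^{2} = \left(-5 + 5 \cdot \frac{1}{5} \left(- \frac{1}{4}\right)\right)^{2} = \left(-5 - \frac{1}{4}\right)^{2} = \left(- \frac{21}{4}\right)^{2} = \frac{441}{16}$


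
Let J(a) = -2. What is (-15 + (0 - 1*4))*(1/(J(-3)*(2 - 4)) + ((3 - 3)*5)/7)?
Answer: -19/4 ≈ -4.7500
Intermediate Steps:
(-15 + (0 - 1*4))*(1/(J(-3)*(2 - 4)) + ((3 - 3)*5)/7) = (-15 + (0 - 1*4))*(1/(-2*(2 - 4)) + ((3 - 3)*5)/7) = (-15 + (0 - 4))*(1/(-2*(-2)) + (0*5)*(⅐)) = (-15 - 4)*(1/4 + 0*(⅐)) = -19*(1*(¼) + 0) = -19*(¼ + 0) = -19*¼ = -19/4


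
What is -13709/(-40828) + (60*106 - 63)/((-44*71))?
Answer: -26783375/15943334 ≈ -1.6799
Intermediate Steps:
-13709/(-40828) + (60*106 - 63)/((-44*71)) = -13709*(-1/40828) + (6360 - 63)/(-3124) = 13709/40828 + 6297*(-1/3124) = 13709/40828 - 6297/3124 = -26783375/15943334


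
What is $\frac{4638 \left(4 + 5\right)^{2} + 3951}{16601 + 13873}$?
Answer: $\frac{42181}{3386} \approx 12.457$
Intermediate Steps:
$\frac{4638 \left(4 + 5\right)^{2} + 3951}{16601 + 13873} = \frac{4638 \cdot 9^{2} + 3951}{30474} = \left(4638 \cdot 81 + 3951\right) \frac{1}{30474} = \left(375678 + 3951\right) \frac{1}{30474} = 379629 \cdot \frac{1}{30474} = \frac{42181}{3386}$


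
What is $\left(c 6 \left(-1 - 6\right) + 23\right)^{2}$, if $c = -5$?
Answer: $54289$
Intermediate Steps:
$\left(c 6 \left(-1 - 6\right) + 23\right)^{2} = \left(\left(-5\right) 6 \left(-1 - 6\right) + 23\right)^{2} = \left(- 30 \left(-1 - 6\right) + 23\right)^{2} = \left(\left(-30\right) \left(-7\right) + 23\right)^{2} = \left(210 + 23\right)^{2} = 233^{2} = 54289$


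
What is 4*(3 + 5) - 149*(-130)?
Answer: 19402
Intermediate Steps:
4*(3 + 5) - 149*(-130) = 4*8 + 19370 = 32 + 19370 = 19402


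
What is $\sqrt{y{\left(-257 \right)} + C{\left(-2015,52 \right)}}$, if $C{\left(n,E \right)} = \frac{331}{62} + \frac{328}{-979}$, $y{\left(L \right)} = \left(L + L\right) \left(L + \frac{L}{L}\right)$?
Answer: $\frac{\sqrt{484806418862810}}{60698} \approx 362.75$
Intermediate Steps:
$y{\left(L \right)} = 2 L \left(1 + L\right)$ ($y{\left(L \right)} = 2 L \left(L + 1\right) = 2 L \left(1 + L\right)$)
$C{\left(n,E \right)} = \frac{303713}{60698}$ ($C{\left(n,E \right)} = 331 \cdot \frac{1}{62} + 328 \left(- \frac{1}{979}\right) = \frac{331}{62} - \frac{328}{979} = \frac{303713}{60698}$)
$\sqrt{y{\left(-257 \right)} + C{\left(-2015,52 \right)}} = \sqrt{2 \left(-257\right) \left(1 - 257\right) + \frac{303713}{60698}} = \sqrt{2 \left(-257\right) \left(-256\right) + \frac{303713}{60698}} = \sqrt{131584 + \frac{303713}{60698}} = \sqrt{\frac{7987189345}{60698}} = \frac{\sqrt{484806418862810}}{60698}$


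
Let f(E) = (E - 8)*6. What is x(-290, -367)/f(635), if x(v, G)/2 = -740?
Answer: -740/1881 ≈ -0.39341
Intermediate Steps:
x(v, G) = -1480 (x(v, G) = 2*(-740) = -1480)
f(E) = -48 + 6*E (f(E) = (-8 + E)*6 = -48 + 6*E)
x(-290, -367)/f(635) = -1480/(-48 + 6*635) = -1480/(-48 + 3810) = -1480/3762 = -1480*1/3762 = -740/1881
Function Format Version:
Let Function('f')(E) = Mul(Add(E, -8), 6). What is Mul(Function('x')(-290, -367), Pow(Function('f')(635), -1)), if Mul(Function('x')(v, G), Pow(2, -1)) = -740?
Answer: Rational(-740, 1881) ≈ -0.39341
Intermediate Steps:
Function('x')(v, G) = -1480 (Function('x')(v, G) = Mul(2, -740) = -1480)
Function('f')(E) = Add(-48, Mul(6, E)) (Function('f')(E) = Mul(Add(-8, E), 6) = Add(-48, Mul(6, E)))
Mul(Function('x')(-290, -367), Pow(Function('f')(635), -1)) = Mul(-1480, Pow(Add(-48, Mul(6, 635)), -1)) = Mul(-1480, Pow(Add(-48, 3810), -1)) = Mul(-1480, Pow(3762, -1)) = Mul(-1480, Rational(1, 3762)) = Rational(-740, 1881)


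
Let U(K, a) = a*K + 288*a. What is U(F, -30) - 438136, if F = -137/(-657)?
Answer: -97845314/219 ≈ -4.4678e+5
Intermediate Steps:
F = 137/657 (F = -137*(-1/657) = 137/657 ≈ 0.20852)
U(K, a) = 288*a + K*a (U(K, a) = K*a + 288*a = 288*a + K*a)
U(F, -30) - 438136 = -30*(288 + 137/657) - 438136 = -30*189353/657 - 438136 = -1893530/219 - 438136 = -97845314/219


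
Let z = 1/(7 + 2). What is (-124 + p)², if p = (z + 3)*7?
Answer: 846400/81 ≈ 10449.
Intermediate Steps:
z = ⅑ (z = 1/9 = ⅑ ≈ 0.11111)
p = 196/9 (p = (⅑ + 3)*7 = (28/9)*7 = 196/9 ≈ 21.778)
(-124 + p)² = (-124 + 196/9)² = (-920/9)² = 846400/81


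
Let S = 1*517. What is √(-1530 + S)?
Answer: I*√1013 ≈ 31.828*I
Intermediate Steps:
S = 517
√(-1530 + S) = √(-1530 + 517) = √(-1013) = I*√1013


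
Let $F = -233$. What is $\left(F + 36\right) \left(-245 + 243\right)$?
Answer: $394$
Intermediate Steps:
$\left(F + 36\right) \left(-245 + 243\right) = \left(-233 + 36\right) \left(-245 + 243\right) = \left(-197\right) \left(-2\right) = 394$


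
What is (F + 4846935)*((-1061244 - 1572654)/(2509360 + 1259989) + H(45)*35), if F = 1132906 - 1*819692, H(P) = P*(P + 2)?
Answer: 1439802451757768223/3769349 ≈ 3.8198e+11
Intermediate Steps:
H(P) = P*(2 + P)
F = 313214 (F = 1132906 - 819692 = 313214)
(F + 4846935)*((-1061244 - 1572654)/(2509360 + 1259989) + H(45)*35) = (313214 + 4846935)*((-1061244 - 1572654)/(2509360 + 1259989) + (45*(2 + 45))*35) = 5160149*(-2633898/3769349 + (45*47)*35) = 5160149*(-2633898*1/3769349 + 2115*35) = 5160149*(-2633898/3769349 + 74025) = 5160149*(279023425827/3769349) = 1439802451757768223/3769349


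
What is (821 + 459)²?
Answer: 1638400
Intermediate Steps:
(821 + 459)² = 1280² = 1638400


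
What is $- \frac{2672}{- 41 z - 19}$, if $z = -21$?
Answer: $- \frac{1336}{421} \approx -3.1734$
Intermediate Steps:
$- \frac{2672}{- 41 z - 19} = - \frac{2672}{\left(-41\right) \left(-21\right) - 19} = - \frac{2672}{861 - 19} = - \frac{2672}{842} = \left(-2672\right) \frac{1}{842} = - \frac{1336}{421}$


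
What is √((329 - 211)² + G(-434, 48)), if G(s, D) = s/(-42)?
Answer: √125409/3 ≈ 118.04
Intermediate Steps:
G(s, D) = -s/42 (G(s, D) = s*(-1/42) = -s/42)
√((329 - 211)² + G(-434, 48)) = √((329 - 211)² - 1/42*(-434)) = √(118² + 31/3) = √(13924 + 31/3) = √(41803/3) = √125409/3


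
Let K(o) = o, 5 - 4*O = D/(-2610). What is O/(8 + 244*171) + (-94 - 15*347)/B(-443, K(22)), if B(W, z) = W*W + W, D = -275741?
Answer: -1180057907933/42654582678240 ≈ -0.027665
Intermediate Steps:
O = -262691/10440 (O = 5/4 - (-275741)/(4*(-2610)) = 5/4 - (-275741)*(-1)/(4*2610) = 5/4 - ¼*275741/2610 = 5/4 - 275741/10440 = -262691/10440 ≈ -25.162)
B(W, z) = W + W² (B(W, z) = W² + W = W + W²)
O/(8 + 244*171) + (-94 - 15*347)/B(-443, K(22)) = -262691/(10440*(8 + 244*171)) + (-94 - 15*347)/((-443*(1 - 443))) = -262691/(10440*(8 + 41724)) + (-94 - 5205)/((-443*(-442))) = -262691/10440/41732 - 5299/195806 = -262691/10440*1/41732 - 5299*1/195806 = -262691/435682080 - 5299/195806 = -1180057907933/42654582678240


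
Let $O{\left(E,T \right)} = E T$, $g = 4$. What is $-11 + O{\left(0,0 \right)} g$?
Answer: $-11$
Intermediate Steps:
$-11 + O{\left(0,0 \right)} g = -11 + 0 \cdot 0 \cdot 4 = -11 + 0 \cdot 4 = -11 + 0 = -11$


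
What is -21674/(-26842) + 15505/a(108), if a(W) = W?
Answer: 209263001/1449468 ≈ 144.37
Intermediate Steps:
-21674/(-26842) + 15505/a(108) = -21674/(-26842) + 15505/108 = -21674*(-1/26842) + 15505*(1/108) = 10837/13421 + 15505/108 = 209263001/1449468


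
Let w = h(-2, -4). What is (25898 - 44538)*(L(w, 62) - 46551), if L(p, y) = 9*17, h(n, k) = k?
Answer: 864858720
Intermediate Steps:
w = -4
L(p, y) = 153
(25898 - 44538)*(L(w, 62) - 46551) = (25898 - 44538)*(153 - 46551) = -18640*(-46398) = 864858720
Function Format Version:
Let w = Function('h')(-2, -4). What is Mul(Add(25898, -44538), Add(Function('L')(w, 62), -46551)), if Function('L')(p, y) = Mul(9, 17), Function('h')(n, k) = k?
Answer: 864858720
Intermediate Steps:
w = -4
Function('L')(p, y) = 153
Mul(Add(25898, -44538), Add(Function('L')(w, 62), -46551)) = Mul(Add(25898, -44538), Add(153, -46551)) = Mul(-18640, -46398) = 864858720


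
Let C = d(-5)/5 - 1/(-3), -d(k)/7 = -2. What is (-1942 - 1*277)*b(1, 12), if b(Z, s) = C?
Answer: -104293/15 ≈ -6952.9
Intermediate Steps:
d(k) = 14 (d(k) = -7*(-2) = 14)
C = 47/15 (C = 14/5 - 1/(-3) = 14*(1/5) - 1*(-1/3) = 14/5 + 1/3 = 47/15 ≈ 3.1333)
b(Z, s) = 47/15
(-1942 - 1*277)*b(1, 12) = (-1942 - 1*277)*(47/15) = (-1942 - 277)*(47/15) = -2219*47/15 = -104293/15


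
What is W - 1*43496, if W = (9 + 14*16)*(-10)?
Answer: -45826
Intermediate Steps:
W = -2330 (W = (9 + 224)*(-10) = 233*(-10) = -2330)
W - 1*43496 = -2330 - 1*43496 = -2330 - 43496 = -45826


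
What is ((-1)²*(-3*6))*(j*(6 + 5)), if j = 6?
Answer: -1188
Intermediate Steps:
((-1)²*(-3*6))*(j*(6 + 5)) = ((-1)²*(-3*6))*(6*(6 + 5)) = (1*(-18))*(6*11) = -18*66 = -1188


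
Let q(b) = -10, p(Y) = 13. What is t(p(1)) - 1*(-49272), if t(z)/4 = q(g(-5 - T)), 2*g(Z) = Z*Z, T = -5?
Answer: 49232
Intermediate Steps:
g(Z) = Z²/2 (g(Z) = (Z*Z)/2 = Z²/2)
t(z) = -40 (t(z) = 4*(-10) = -40)
t(p(1)) - 1*(-49272) = -40 - 1*(-49272) = -40 + 49272 = 49232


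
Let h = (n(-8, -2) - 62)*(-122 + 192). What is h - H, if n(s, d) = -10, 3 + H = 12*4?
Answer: -5085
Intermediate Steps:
H = 45 (H = -3 + 12*4 = -3 + 48 = 45)
h = -5040 (h = (-10 - 62)*(-122 + 192) = -72*70 = -5040)
h - H = -5040 - 1*45 = -5040 - 45 = -5085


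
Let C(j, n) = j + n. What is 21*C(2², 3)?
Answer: 147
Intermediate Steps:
21*C(2², 3) = 21*(2² + 3) = 21*(4 + 3) = 21*7 = 147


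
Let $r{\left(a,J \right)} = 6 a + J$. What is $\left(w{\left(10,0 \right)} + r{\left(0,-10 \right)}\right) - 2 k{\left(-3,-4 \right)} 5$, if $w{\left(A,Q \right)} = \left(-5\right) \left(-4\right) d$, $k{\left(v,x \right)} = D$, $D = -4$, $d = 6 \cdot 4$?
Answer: $18800$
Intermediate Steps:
$d = 24$
$k{\left(v,x \right)} = -4$
$r{\left(a,J \right)} = J + 6 a$
$w{\left(A,Q \right)} = 480$ ($w{\left(A,Q \right)} = \left(-5\right) \left(-4\right) 24 = 20 \cdot 24 = 480$)
$\left(w{\left(10,0 \right)} + r{\left(0,-10 \right)}\right) - 2 k{\left(-3,-4 \right)} 5 = \left(480 + \left(-10 + 6 \cdot 0\right)\right) \left(-2\right) \left(-4\right) 5 = \left(480 + \left(-10 + 0\right)\right) 8 \cdot 5 = \left(480 - 10\right) 40 = 470 \cdot 40 = 18800$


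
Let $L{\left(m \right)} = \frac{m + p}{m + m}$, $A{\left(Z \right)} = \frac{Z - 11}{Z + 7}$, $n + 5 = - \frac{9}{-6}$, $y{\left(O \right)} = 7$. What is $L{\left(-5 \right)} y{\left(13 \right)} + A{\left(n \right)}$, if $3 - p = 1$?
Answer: $- \frac{143}{70} \approx -2.0429$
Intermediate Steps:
$n = - \frac{7}{2}$ ($n = -5 - \frac{9}{-6} = -5 - - \frac{3}{2} = -5 + \frac{3}{2} = - \frac{7}{2} \approx -3.5$)
$p = 2$ ($p = 3 - 1 = 2$)
$A{\left(Z \right)} = \frac{-11 + Z}{7 + Z}$
$L{\left(m \right)} = \frac{2 + m}{2 m}$ ($L{\left(m \right)} = \frac{m + 2}{m + m} = \frac{2 + m}{2 m}$)
$L{\left(-5 \right)} y{\left(13 \right)} + A{\left(n \right)} = \frac{2 - 5}{2 \left(-5\right)} 7 + \frac{-11 - \frac{7}{2}}{7 - \frac{7}{2}} = \frac{1}{2} \left(- \frac{1}{5}\right) \left(-3\right) 7 + \frac{1}{\frac{7}{2}} \left(- \frac{29}{2}\right) = \frac{3}{10} \cdot 7 + \frac{2}{7} \left(- \frac{29}{2}\right) = \frac{21}{10} - \frac{29}{7} = - \frac{143}{70}$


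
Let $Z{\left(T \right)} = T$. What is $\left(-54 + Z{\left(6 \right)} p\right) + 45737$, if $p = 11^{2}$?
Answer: $46409$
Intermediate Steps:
$p = 121$
$\left(-54 + Z{\left(6 \right)} p\right) + 45737 = \left(-54 + 6 \cdot 121\right) + 45737 = \left(-54 + 726\right) + 45737 = 672 + 45737 = 46409$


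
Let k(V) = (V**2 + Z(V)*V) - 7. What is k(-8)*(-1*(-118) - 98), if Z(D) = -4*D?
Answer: -3980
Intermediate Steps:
k(V) = -7 - 3*V**2 (k(V) = (V**2 + (-4*V)*V) - 7 = (V**2 - 4*V**2) - 7 = -3*V**2 - 7 = -7 - 3*V**2)
k(-8)*(-1*(-118) - 98) = (-7 - 3*(-8)**2)*(-1*(-118) - 98) = (-7 - 3*64)*(118 - 98) = (-7 - 192)*20 = -199*20 = -3980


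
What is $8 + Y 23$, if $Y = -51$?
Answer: $-1165$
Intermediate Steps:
$8 + Y 23 = 8 - 1173 = -1165$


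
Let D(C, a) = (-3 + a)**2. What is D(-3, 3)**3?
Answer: 0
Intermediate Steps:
D(-3, 3)**3 = ((-3 + 3)**2)**3 = (0**2)**3 = 0**3 = 0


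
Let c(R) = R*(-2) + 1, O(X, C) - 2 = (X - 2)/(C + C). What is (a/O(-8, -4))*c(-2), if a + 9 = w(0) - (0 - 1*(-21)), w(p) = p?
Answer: -600/13 ≈ -46.154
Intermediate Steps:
O(X, C) = 2 + (-2 + X)/(2*C) (O(X, C) = 2 + (X - 2)/(C + C) = 2 + (-2 + X)/((2*C)) = 2 + (-2 + X)*(1/(2*C)) = 2 + (-2 + X)/(2*C))
c(R) = 1 - 2*R (c(R) = -2*R + 1 = 1 - 2*R)
a = -30 (a = -9 + (0 - (0 - 1*(-21))) = -9 + (0 - (0 + 21)) = -9 + (0 - 1*21) = -9 + (0 - 21) = -9 - 21 = -30)
(a/O(-8, -4))*c(-2) = (-30*(-8/(-2 - 8 + 4*(-4))))*(1 - 2*(-2)) = (-30*(-8/(-2 - 8 - 16)))*(1 + 4) = -30/((1/2)*(-1/4)*(-26))*5 = -30/13/4*5 = -30*4/13*5 = -120/13*5 = -600/13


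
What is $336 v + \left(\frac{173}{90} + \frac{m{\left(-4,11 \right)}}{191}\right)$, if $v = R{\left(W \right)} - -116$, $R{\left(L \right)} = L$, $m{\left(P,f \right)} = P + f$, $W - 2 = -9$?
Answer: $\frac{629600233}{17190} \approx 36626.0$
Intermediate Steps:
$W = -7$ ($W = 2 - 9 = -7$)
$v = 109$ ($v = -7 - -116 = -7 + 116 = 109$)
$336 v + \left(\frac{173}{90} + \frac{m{\left(-4,11 \right)}}{191}\right) = 336 \cdot 109 + \left(\frac{173}{90} + \frac{-4 + 11}{191}\right) = 36624 + \left(173 \cdot \frac{1}{90} + 7 \cdot \frac{1}{191}\right) = 36624 + \left(\frac{173}{90} + \frac{7}{191}\right) = 36624 + \frac{33673}{17190} = \frac{629600233}{17190}$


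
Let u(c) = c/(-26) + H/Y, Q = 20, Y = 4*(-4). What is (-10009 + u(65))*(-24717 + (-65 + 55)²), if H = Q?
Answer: 985935467/4 ≈ 2.4648e+8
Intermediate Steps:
Y = -16
H = 20
u(c) = -5/4 - c/26 (u(c) = c/(-26) + 20/(-16) = c*(-1/26) + 20*(-1/16) = -c/26 - 5/4 = -5/4 - c/26)
(-10009 + u(65))*(-24717 + (-65 + 55)²) = (-10009 + (-5/4 - 1/26*65))*(-24717 + (-65 + 55)²) = (-10009 + (-5/4 - 5/2))*(-24717 + (-10)²) = (-10009 - 15/4)*(-24717 + 100) = -40051/4*(-24617) = 985935467/4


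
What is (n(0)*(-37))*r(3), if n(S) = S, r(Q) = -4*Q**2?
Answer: 0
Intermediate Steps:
(n(0)*(-37))*r(3) = (0*(-37))*(-4*3**2) = 0*(-4*9) = 0*(-36) = 0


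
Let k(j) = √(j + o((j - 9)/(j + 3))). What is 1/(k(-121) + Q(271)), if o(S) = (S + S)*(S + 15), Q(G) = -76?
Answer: -264556/20403957 - 59*I*√297701/20403957 ≈ -0.012966 - 0.0015777*I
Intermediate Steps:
o(S) = 2*S*(15 + S) (o(S) = (2*S)*(15 + S) = 2*S*(15 + S))
k(j) = √(j + 2*(-9 + j)*(15 + (-9 + j)/(3 + j))/(3 + j)) (k(j) = √(j + 2*((j - 9)/(j + 3))*(15 + (j - 9)/(j + 3))) = √(j + 2*((-9 + j)/(3 + j))*(15 + (-9 + j)/(3 + j))) = √(j + 2*(-9 + j)*(15 + (-9 + j)/(3 + j))/(3 + j)))
1/(k(-121) + Q(271)) = 1/(√((-121*(3 - 121)² + 8*(-9 - 121)*(9 + 4*(-121)))/(3 - 121)²) - 76) = 1/(√((-121*(-118)² + 8*(-130)*(9 - 484))/(-118)²) - 76) = 1/(√((-121*13924 + 8*(-130)*(-475))/13924) - 76) = 1/(√((-1684804 + 494000)/13924) - 76) = 1/(√((1/13924)*(-1190804)) - 76) = 1/(√(-297701/3481) - 76) = 1/(I*√297701/59 - 76) = 1/(-76 + I*√297701/59)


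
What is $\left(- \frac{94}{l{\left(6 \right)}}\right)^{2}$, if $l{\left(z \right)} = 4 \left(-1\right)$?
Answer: $\frac{2209}{4} \approx 552.25$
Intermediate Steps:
$l{\left(z \right)} = -4$
$\left(- \frac{94}{l{\left(6 \right)}}\right)^{2} = \left(- \frac{94}{-4}\right)^{2} = \left(\left(-94\right) \left(- \frac{1}{4}\right)\right)^{2} = \left(\frac{47}{2}\right)^{2} = \frac{2209}{4}$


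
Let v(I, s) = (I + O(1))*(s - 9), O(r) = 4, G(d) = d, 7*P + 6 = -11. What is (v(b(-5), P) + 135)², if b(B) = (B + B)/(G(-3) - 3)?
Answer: 2175625/441 ≈ 4933.4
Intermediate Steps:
P = -17/7 (P = -6/7 + (⅐)*(-11) = -6/7 - 11/7 = -17/7 ≈ -2.4286)
b(B) = -B/3 (b(B) = (B + B)/(-3 - 3) = (2*B)/(-6) = (2*B)*(-⅙) = -B/3)
v(I, s) = (-9 + s)*(4 + I) (v(I, s) = (I + 4)*(s - 9) = (4 + I)*(-9 + s) = (-9 + s)*(4 + I))
(v(b(-5), P) + 135)² = ((-36 - (-3)*(-5) + 4*(-17/7) - ⅓*(-5)*(-17/7)) + 135)² = ((-36 - 9*5/3 - 68/7 + (5/3)*(-17/7)) + 135)² = ((-36 - 15 - 68/7 - 85/21) + 135)² = (-1360/21 + 135)² = (1475/21)² = 2175625/441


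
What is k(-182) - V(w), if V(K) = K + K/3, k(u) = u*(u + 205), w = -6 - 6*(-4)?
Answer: -4210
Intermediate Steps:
w = 18 (w = -6 + 24 = 18)
k(u) = u*(205 + u)
V(K) = 4*K/3 (V(K) = K + K*(⅓) = K + K/3 = 4*K/3)
k(-182) - V(w) = -182*(205 - 182) - 4*18/3 = -182*23 - 1*24 = -4186 - 24 = -4210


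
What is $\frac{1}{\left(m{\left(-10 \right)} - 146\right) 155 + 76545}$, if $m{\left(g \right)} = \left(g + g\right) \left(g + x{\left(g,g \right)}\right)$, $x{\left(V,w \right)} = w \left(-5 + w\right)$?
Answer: $- \frac{1}{380085} \approx -2.631 \cdot 10^{-6}$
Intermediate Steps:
$m{\left(g \right)} = 2 g \left(g + g \left(-5 + g\right)\right)$ ($m{\left(g \right)} = \left(g + g\right) \left(g + g \left(-5 + g\right)\right) = 2 g \left(g + g \left(-5 + g\right)\right)$)
$\frac{1}{\left(m{\left(-10 \right)} - 146\right) 155 + 76545} = \frac{1}{\left(2 \left(-10\right)^{2} \left(-4 - 10\right) - 146\right) 155 + 76545} = \frac{1}{\left(2 \cdot 100 \left(-14\right) - 146\right) 155 + 76545} = \frac{1}{\left(-2800 - 146\right) 155 + 76545} = \frac{1}{\left(-2946\right) 155 + 76545} = \frac{1}{-456630 + 76545} = \frac{1}{-380085} = - \frac{1}{380085}$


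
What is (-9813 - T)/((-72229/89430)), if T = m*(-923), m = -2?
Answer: 1042664370/72229 ≈ 14436.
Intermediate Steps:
T = 1846 (T = -2*(-923) = 1846)
(-9813 - T)/((-72229/89430)) = (-9813 - 1*1846)/((-72229/89430)) = (-9813 - 1846)/((-72229*1/89430)) = -11659/(-72229/89430) = -11659*(-89430/72229) = 1042664370/72229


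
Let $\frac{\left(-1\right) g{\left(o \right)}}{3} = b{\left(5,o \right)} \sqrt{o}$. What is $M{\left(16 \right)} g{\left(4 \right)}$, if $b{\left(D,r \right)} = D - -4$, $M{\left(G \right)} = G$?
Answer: $-864$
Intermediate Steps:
$b{\left(D,r \right)} = 4 + D$ ($b{\left(D,r \right)} = D + 4 = 4 + D$)
$g{\left(o \right)} = - 27 \sqrt{o}$ ($g{\left(o \right)} = - 3 \left(4 + 5\right) \sqrt{o} = - 3 \cdot 9 \sqrt{o} = - 27 \sqrt{o}$)
$M{\left(16 \right)} g{\left(4 \right)} = 16 \left(- 27 \sqrt{4}\right) = 16 \left(\left(-27\right) 2\right) = 16 \left(-54\right) = -864$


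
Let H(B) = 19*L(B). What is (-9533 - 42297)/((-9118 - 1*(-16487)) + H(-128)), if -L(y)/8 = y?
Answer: -10366/5365 ≈ -1.9322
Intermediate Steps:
L(y) = -8*y
H(B) = -152*B (H(B) = 19*(-8*B) = -152*B)
(-9533 - 42297)/((-9118 - 1*(-16487)) + H(-128)) = (-9533 - 42297)/((-9118 - 1*(-16487)) - 152*(-128)) = -51830/((-9118 + 16487) + 19456) = -51830/(7369 + 19456) = -51830/26825 = -51830*1/26825 = -10366/5365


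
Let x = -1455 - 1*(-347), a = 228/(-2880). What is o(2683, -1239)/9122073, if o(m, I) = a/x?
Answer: 19/2425741652160 ≈ 7.8327e-12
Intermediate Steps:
a = -19/240 (a = 228*(-1/2880) = -19/240 ≈ -0.079167)
x = -1108 (x = -1455 + 347 = -1108)
o(m, I) = 19/265920 (o(m, I) = -19/240/(-1108) = -19/240*(-1/1108) = 19/265920)
o(2683, -1239)/9122073 = (19/265920)/9122073 = (19/265920)*(1/9122073) = 19/2425741652160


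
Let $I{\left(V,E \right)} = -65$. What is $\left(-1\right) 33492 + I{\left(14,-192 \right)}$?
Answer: $-33557$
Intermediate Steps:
$\left(-1\right) 33492 + I{\left(14,-192 \right)} = \left(-1\right) 33492 - 65 = -33492 - 65 = -33557$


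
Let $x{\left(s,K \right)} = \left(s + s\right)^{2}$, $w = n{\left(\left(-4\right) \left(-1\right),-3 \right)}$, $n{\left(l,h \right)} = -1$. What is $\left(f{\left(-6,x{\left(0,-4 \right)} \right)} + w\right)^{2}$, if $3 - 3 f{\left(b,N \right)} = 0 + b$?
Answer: $4$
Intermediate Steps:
$w = -1$
$x{\left(s,K \right)} = 4 s^{2}$ ($x{\left(s,K \right)} = \left(2 s\right)^{2} = 4 s^{2}$)
$f{\left(b,N \right)} = 1 - \frac{b}{3}$ ($f{\left(b,N \right)} = 1 - \frac{0 + b}{3} = 1 - \frac{b}{3}$)
$\left(f{\left(-6,x{\left(0,-4 \right)} \right)} + w\right)^{2} = \left(\left(1 - -2\right) - 1\right)^{2} = \left(\left(1 + 2\right) - 1\right)^{2} = \left(3 - 1\right)^{2} = 2^{2} = 4$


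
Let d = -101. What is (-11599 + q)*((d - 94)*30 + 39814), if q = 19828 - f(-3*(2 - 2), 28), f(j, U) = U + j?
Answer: 278538764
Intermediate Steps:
q = 19800 (q = 19828 - (28 - 3*(2 - 2)) = 19828 - (28 - 3*0) = 19828 - (28 + 0) = 19828 - 1*28 = 19828 - 28 = 19800)
(-11599 + q)*((d - 94)*30 + 39814) = (-11599 + 19800)*((-101 - 94)*30 + 39814) = 8201*(-195*30 + 39814) = 8201*(-5850 + 39814) = 8201*33964 = 278538764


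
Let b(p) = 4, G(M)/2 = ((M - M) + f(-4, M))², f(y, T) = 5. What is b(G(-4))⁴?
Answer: 256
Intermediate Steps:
G(M) = 50 (G(M) = 2*((M - M) + 5)² = 2*(0 + 5)² = 2*5² = 2*25 = 50)
b(G(-4))⁴ = 4⁴ = 256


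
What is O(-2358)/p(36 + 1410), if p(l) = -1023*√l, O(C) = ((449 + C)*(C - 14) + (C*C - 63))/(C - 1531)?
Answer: 10088249*√1446/5752834362 ≈ 0.066683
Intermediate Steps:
O(C) = (-63 + C² + (-14 + C)*(449 + C))/(-1531 + C) (O(C) = ((449 + C)*(-14 + C) + (C² - 63))/(-1531 + C) = ((-14 + C)*(449 + C) + (-63 + C²))/(-1531 + C) = (-63 + C² + (-14 + C)*(449 + C))/(-1531 + C))
O(-2358)/p(36 + 1410) = ((-6349 + 2*(-2358)² + 435*(-2358))/(-1531 - 2358))/((-1023*√(36 + 1410))) = ((-6349 + 2*5560164 - 1025730)/(-3889))/((-1023*√1446)) = (-(-6349 + 11120328 - 1025730)/3889)*(-√1446/1479258) = (-1/3889*10088249)*(-√1446/1479258) = -(-10088249)*√1446/5752834362 = 10088249*√1446/5752834362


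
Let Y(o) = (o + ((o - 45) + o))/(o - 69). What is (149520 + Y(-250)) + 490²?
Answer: 124289575/319 ≈ 3.8962e+5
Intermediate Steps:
Y(o) = (-45 + 3*o)/(-69 + o) (Y(o) = (o + ((-45 + o) + o))/(-69 + o) = (o + (-45 + 2*o))/(-69 + o) = (-45 + 3*o)/(-69 + o))
(149520 + Y(-250)) + 490² = (149520 + 3*(-15 - 250)/(-69 - 250)) + 490² = (149520 + 3*(-265)/(-319)) + 240100 = (149520 + 3*(-1/319)*(-265)) + 240100 = (149520 + 795/319) + 240100 = 47697675/319 + 240100 = 124289575/319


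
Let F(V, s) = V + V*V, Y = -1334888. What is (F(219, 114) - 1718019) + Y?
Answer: -3004727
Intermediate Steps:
F(V, s) = V + V²
(F(219, 114) - 1718019) + Y = (219*(1 + 219) - 1718019) - 1334888 = (219*220 - 1718019) - 1334888 = (48180 - 1718019) - 1334888 = -1669839 - 1334888 = -3004727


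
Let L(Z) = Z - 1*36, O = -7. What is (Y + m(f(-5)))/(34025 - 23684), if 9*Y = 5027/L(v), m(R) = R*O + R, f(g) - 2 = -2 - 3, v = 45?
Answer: 6485/837621 ≈ 0.0077422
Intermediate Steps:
L(Z) = -36 + Z (L(Z) = Z - 36 = -36 + Z)
f(g) = -3 (f(g) = 2 + (-2 - 3) = 2 - 5 = -3)
m(R) = -6*R (m(R) = R*(-7) + R = -7*R + R = -6*R)
Y = 5027/81 (Y = (5027/(-36 + 45))/9 = (5027/9)/9 = (5027*(⅑))/9 = (⅑)*(5027/9) = 5027/81 ≈ 62.062)
(Y + m(f(-5)))/(34025 - 23684) = (5027/81 - 6*(-3))/(34025 - 23684) = (5027/81 + 18)/10341 = (6485/81)*(1/10341) = 6485/837621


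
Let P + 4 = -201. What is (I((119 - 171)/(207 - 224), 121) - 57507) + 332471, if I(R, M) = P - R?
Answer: 4670851/17 ≈ 2.7476e+5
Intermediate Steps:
P = -205 (P = -4 - 201 = -205)
I(R, M) = -205 - R
(I((119 - 171)/(207 - 224), 121) - 57507) + 332471 = ((-205 - (119 - 171)/(207 - 224)) - 57507) + 332471 = ((-205 - (-52)/(-17)) - 57507) + 332471 = ((-205 - (-52)*(-1)/17) - 57507) + 332471 = ((-205 - 1*52/17) - 57507) + 332471 = ((-205 - 52/17) - 57507) + 332471 = (-3537/17 - 57507) + 332471 = -981156/17 + 332471 = 4670851/17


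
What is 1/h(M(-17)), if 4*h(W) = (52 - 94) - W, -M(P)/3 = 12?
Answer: -2/3 ≈ -0.66667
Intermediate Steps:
M(P) = -36 (M(P) = -3*12 = -36)
h(W) = -21/2 - W/4 (h(W) = ((52 - 94) - W)/4 = (-42 - W)/4 = -21/2 - W/4)
1/h(M(-17)) = 1/(-21/2 - 1/4*(-36)) = 1/(-21/2 + 9) = 1/(-3/2) = -2/3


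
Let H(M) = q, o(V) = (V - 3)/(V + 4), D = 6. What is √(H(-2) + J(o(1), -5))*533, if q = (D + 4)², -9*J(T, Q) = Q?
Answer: 533*√905/3 ≈ 5344.8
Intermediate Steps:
o(V) = (-3 + V)/(4 + V)
J(T, Q) = -Q/9
q = 100 (q = (6 + 4)² = 10² = 100)
H(M) = 100
√(H(-2) + J(o(1), -5))*533 = √(100 - ⅑*(-5))*533 = √(100 + 5/9)*533 = √(905/9)*533 = (√905/3)*533 = 533*√905/3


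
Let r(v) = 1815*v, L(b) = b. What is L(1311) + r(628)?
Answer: 1141131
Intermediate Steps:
L(1311) + r(628) = 1311 + 1815*628 = 1311 + 1139820 = 1141131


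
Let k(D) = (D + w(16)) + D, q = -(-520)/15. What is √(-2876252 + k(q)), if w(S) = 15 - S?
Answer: I*√25885653/3 ≈ 1695.9*I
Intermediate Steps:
q = 104/3 (q = -(-520)/15 = -52*(-⅔) = 104/3 ≈ 34.667)
k(D) = -1 + 2*D (k(D) = (D + (15 - 1*16)) + D = (D + (15 - 16)) + D = (D - 1) + D = (-1 + D) + D = -1 + 2*D)
√(-2876252 + k(q)) = √(-2876252 + (-1 + 2*(104/3))) = √(-2876252 + (-1 + 208/3)) = √(-2876252 + 205/3) = √(-8628551/3) = I*√25885653/3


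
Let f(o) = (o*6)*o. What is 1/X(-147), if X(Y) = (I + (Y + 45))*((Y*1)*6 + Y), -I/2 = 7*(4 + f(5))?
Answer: 1/2323482 ≈ 4.3039e-7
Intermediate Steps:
f(o) = 6*o² (f(o) = (6*o)*o = 6*o²)
I = -2156 (I = -14*(4 + 6*5²) = -14*(4 + 6*25) = -14*(4 + 150) = -14*154 = -2*1078 = -2156)
X(Y) = 7*Y*(-2111 + Y) (X(Y) = (-2156 + (Y + 45))*((Y*1)*6 + Y) = (-2156 + (45 + Y))*(Y*6 + Y) = (-2111 + Y)*(6*Y + Y) = (-2111 + Y)*(7*Y) = 7*Y*(-2111 + Y))
1/X(-147) = 1/(7*(-147)*(-2111 - 147)) = 1/(7*(-147)*(-2258)) = 1/2323482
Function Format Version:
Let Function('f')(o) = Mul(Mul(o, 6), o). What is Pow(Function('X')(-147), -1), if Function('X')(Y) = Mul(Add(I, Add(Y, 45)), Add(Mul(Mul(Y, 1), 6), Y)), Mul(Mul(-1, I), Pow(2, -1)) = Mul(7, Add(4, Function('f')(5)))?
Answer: Rational(1, 2323482) ≈ 4.3039e-7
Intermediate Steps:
Function('f')(o) = Mul(6, Pow(o, 2)) (Function('f')(o) = Mul(Mul(6, o), o) = Mul(6, Pow(o, 2)))
I = -2156 (I = Mul(-2, Mul(7, Add(4, Mul(6, Pow(5, 2))))) = Mul(-2, Mul(7, Add(4, Mul(6, 25)))) = Mul(-2, Mul(7, Add(4, 150))) = Mul(-2, Mul(7, 154)) = Mul(-2, 1078) = -2156)
Function('X')(Y) = Mul(7, Y, Add(-2111, Y)) (Function('X')(Y) = Mul(Add(-2156, Add(Y, 45)), Add(Mul(Mul(Y, 1), 6), Y)) = Mul(Add(-2156, Add(45, Y)), Add(Mul(Y, 6), Y)) = Mul(Add(-2111, Y), Add(Mul(6, Y), Y)) = Mul(Add(-2111, Y), Mul(7, Y)) = Mul(7, Y, Add(-2111, Y)))
Pow(Function('X')(-147), -1) = Pow(Mul(7, -147, Add(-2111, -147)), -1) = Pow(Mul(7, -147, -2258), -1) = Pow(2323482, -1) = Rational(1, 2323482)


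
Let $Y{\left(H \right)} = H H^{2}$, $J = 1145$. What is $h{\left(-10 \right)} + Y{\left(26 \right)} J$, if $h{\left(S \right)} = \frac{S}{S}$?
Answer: $20124521$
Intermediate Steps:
$h{\left(S \right)} = 1$
$Y{\left(H \right)} = H^{3}$
$h{\left(-10 \right)} + Y{\left(26 \right)} J = 1 + 26^{3} \cdot 1145 = 1 + 17576 \cdot 1145 = 1 + 20124520 = 20124521$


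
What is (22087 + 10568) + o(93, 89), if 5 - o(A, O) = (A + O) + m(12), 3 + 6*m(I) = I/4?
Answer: 32478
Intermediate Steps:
m(I) = -½ + I/24 (m(I) = -½ + (I/4)/6 = -½ + I/24)
o(A, O) = 5 - A - O (o(A, O) = 5 - ((A + O) + (-½ + (1/24)*12)) = 5 - ((A + O) + (-½ + ½)) = 5 - ((A + O) + 0) = 5 - (A + O) = 5 + (-A - O) = 5 - A - O)
(22087 + 10568) + o(93, 89) = (22087 + 10568) + (5 - 1*93 - 1*89) = 32655 + (5 - 93 - 89) = 32655 - 177 = 32478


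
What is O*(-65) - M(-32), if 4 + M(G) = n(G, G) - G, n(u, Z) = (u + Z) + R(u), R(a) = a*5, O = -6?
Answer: 586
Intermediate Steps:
R(a) = 5*a
n(u, Z) = Z + 6*u (n(u, Z) = (u + Z) + 5*u = (Z + u) + 5*u = Z + 6*u)
M(G) = -4 + 6*G (M(G) = -4 + ((G + 6*G) - G) = -4 + (7*G - G) = -4 + 6*G)
O*(-65) - M(-32) = -6*(-65) - (-4 + 6*(-32)) = 390 - (-4 - 192) = 390 - 1*(-196) = 390 + 196 = 586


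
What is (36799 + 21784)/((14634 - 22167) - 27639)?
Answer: -58583/35172 ≈ -1.6656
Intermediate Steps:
(36799 + 21784)/((14634 - 22167) - 27639) = 58583/(-7533 - 27639) = 58583/(-35172) = 58583*(-1/35172) = -58583/35172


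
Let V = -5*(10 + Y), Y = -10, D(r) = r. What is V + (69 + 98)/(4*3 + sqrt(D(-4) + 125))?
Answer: 167/23 ≈ 7.2609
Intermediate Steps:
V = 0 (V = -5*(10 - 10) = -5*0 = 0)
V + (69 + 98)/(4*3 + sqrt(D(-4) + 125)) = 0 + (69 + 98)/(4*3 + sqrt(-4 + 125)) = 0 + 167/(12 + sqrt(121)) = 0 + 167/(12 + 11) = 0 + 167/23 = 167/23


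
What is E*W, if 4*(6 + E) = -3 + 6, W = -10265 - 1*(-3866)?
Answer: 134379/4 ≈ 33595.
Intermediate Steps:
W = -6399 (W = -10265 + 3866 = -6399)
E = -21/4 (E = -6 + (-3 + 6)/4 = -6 + (¼)*3 = -6 + ¾ = -21/4 ≈ -5.2500)
E*W = -21/4*(-6399) = 134379/4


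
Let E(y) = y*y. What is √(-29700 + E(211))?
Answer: √14821 ≈ 121.74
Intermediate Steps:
E(y) = y²
√(-29700 + E(211)) = √(-29700 + 211²) = √(-29700 + 44521) = √14821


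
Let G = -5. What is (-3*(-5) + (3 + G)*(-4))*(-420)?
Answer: -9660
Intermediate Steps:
(-3*(-5) + (3 + G)*(-4))*(-420) = (-3*(-5) + (3 - 5)*(-4))*(-420) = (15 - 2*(-4))*(-420) = (15 + 8)*(-420) = 23*(-420) = -9660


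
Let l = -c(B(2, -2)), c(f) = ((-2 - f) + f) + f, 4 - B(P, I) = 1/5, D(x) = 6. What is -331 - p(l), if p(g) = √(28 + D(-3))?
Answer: -331 - √34 ≈ -336.83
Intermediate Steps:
B(P, I) = 19/5 (B(P, I) = 4 - 1/5 = 4 - 1*⅕ = 4 - ⅕ = 19/5)
c(f) = -2 + f
l = -9/5 (l = -(-2 + 19/5) = -1*9/5 = -9/5 ≈ -1.8000)
p(g) = √34 (p(g) = √(28 + 6) = √34)
-331 - p(l) = -331 - √34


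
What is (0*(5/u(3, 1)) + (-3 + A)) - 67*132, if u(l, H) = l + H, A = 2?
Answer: -8845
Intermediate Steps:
u(l, H) = H + l
(0*(5/u(3, 1)) + (-3 + A)) - 67*132 = (0*(5/(1 + 3)) + (-3 + 2)) - 67*132 = (0*(5/4) - 1) - 8844 = (0 - 1) - 8844 = -1 - 8844 = -8845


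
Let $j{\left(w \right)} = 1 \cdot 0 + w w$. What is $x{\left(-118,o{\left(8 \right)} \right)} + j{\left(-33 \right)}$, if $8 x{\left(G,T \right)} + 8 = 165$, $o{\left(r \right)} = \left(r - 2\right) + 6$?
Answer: $\frac{8869}{8} \approx 1108.6$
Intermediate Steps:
$o{\left(r \right)} = 4 + r$ ($o{\left(r \right)} = \left(-2 + r\right) + 6 = 4 + r$)
$x{\left(G,T \right)} = \frac{157}{8}$ ($x{\left(G,T \right)} = -1 + \frac{1}{8} \cdot 165 = -1 + \frac{165}{8} = \frac{157}{8}$)
$j{\left(w \right)} = w^{2}$ ($j{\left(w \right)} = 0 + w^{2} = w^{2}$)
$x{\left(-118,o{\left(8 \right)} \right)} + j{\left(-33 \right)} = \frac{157}{8} + \left(-33\right)^{2} = \frac{157}{8} + 1089 = \frac{8869}{8}$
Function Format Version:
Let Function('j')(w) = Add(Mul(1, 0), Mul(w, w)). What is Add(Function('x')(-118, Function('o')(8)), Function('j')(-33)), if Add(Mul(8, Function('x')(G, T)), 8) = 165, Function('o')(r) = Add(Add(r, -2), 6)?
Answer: Rational(8869, 8) ≈ 1108.6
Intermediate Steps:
Function('o')(r) = Add(4, r) (Function('o')(r) = Add(Add(-2, r), 6) = Add(4, r))
Function('x')(G, T) = Rational(157, 8) (Function('x')(G, T) = Add(-1, Mul(Rational(1, 8), 165)) = Add(-1, Rational(165, 8)) = Rational(157, 8))
Function('j')(w) = Pow(w, 2) (Function('j')(w) = Add(0, Pow(w, 2)) = Pow(w, 2))
Add(Function('x')(-118, Function('o')(8)), Function('j')(-33)) = Add(Rational(157, 8), Pow(-33, 2)) = Add(Rational(157, 8), 1089) = Rational(8869, 8)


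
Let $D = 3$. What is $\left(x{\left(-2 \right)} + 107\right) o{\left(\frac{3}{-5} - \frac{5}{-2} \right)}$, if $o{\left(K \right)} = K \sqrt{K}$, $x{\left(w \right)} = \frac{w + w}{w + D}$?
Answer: $\frac{1957 \sqrt{190}}{100} \approx 269.75$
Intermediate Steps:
$x{\left(w \right)} = \frac{2 w}{3 + w}$ ($x{\left(w \right)} = \frac{w + w}{w + 3} = \frac{2 w}{3 + w}$)
$o{\left(K \right)} = K^{\frac{3}{2}}$
$\left(x{\left(-2 \right)} + 107\right) o{\left(\frac{3}{-5} - \frac{5}{-2} \right)} = \left(2 \left(-2\right) \frac{1}{3 - 2} + 107\right) \left(\frac{3}{-5} - \frac{5}{-2}\right)^{\frac{3}{2}} = \left(2 \left(-2\right) 1^{-1} + 107\right) \left(3 \left(- \frac{1}{5}\right) - - \frac{5}{2}\right)^{\frac{3}{2}} = \left(2 \left(-2\right) 1 + 107\right) \left(- \frac{3}{5} + \frac{5}{2}\right)^{\frac{3}{2}} = \left(-4 + 107\right) \left(\frac{19}{10}\right)^{\frac{3}{2}} = 103 \frac{19 \sqrt{190}}{100} = \frac{1957 \sqrt{190}}{100}$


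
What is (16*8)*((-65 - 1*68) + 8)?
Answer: -16000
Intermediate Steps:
(16*8)*((-65 - 1*68) + 8) = 128*((-65 - 68) + 8) = 128*(-133 + 8) = 128*(-125) = -16000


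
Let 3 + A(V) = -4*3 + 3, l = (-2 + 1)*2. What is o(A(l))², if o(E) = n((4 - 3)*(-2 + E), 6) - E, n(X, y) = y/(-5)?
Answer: 2916/25 ≈ 116.64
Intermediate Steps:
l = -2 (l = -1*2 = -2)
A(V) = -12 (A(V) = -3 + (-4*3 + 3) = -3 + (-12 + 3) = -3 - 9 = -12)
n(X, y) = -y/5 (n(X, y) = y*(-⅕) = -y/5)
o(E) = -6/5 - E (o(E) = -⅕*6 - E = -6/5 - E)
o(A(l))² = (-6/5 - 1*(-12))² = (-6/5 + 12)² = (54/5)² = 2916/25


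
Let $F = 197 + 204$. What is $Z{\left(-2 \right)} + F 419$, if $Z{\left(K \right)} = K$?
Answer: $168017$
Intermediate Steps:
$F = 401$
$Z{\left(-2 \right)} + F 419 = -2 + 401 \cdot 419 = -2 + 168019 = 168017$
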